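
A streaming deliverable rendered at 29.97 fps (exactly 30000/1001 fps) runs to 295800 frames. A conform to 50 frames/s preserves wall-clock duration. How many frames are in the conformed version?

493493 frames

Target frames = source frames × (target rate / source rate) = 295800 × (50)/(30000/1001) = 295800 × 1001/600 = 493493.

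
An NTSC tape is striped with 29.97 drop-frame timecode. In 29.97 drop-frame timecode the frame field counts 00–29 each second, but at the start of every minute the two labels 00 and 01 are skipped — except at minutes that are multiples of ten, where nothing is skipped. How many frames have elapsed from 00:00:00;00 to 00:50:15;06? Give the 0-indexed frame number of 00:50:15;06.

90366

As if non-drop at 30 labels/s: (0 × 3600 + 50 × 60 + 15) × 30 + 6 = 90456.
Minute boundaries passed: 50; those not divisible by 10: 50 − 5 = 45; dropped labels = 2 × 45 = 90.
Actual frame index = 90456 − 90 = 90366.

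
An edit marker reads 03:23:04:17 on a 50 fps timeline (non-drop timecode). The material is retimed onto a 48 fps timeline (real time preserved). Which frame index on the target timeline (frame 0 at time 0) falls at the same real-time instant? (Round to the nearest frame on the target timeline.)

frame 584848

Source frame index: (3×3600 + 23×60 + 4) × 50 + 17 = 609217.
Real time: 609217 / (50) = 609217/50 s.
Target frame: (609217/50) × (48) = 14621208/25 ≈ 584848.320 → 584848.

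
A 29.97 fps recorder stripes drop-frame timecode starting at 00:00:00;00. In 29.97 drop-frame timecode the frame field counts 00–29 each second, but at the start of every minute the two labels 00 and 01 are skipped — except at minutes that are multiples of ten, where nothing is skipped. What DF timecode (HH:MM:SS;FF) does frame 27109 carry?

Ten DF minutes hold 17982 frames, so frame 27109 lies in block 1 (frames 17982–35963) with 9127 frames into that block.
The block's first minute is 1800 frames and the rest 1798 each; 9127 frames reaches minute 5, so 1 × 18 + 5 × 2 = 28 labels have been skipped so far.
Adding those back, label number 27109 + 28 = 27137 at 30 labels/s is 904 s + 17 f = 0 h 15 min 4 s frame 17, i.e. 00:15:04;17.

00:15:04;17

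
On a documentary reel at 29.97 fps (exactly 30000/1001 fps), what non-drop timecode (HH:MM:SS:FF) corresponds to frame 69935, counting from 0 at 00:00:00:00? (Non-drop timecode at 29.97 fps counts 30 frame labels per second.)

00:38:51:05

69935 ÷ 30 = 2331 full seconds, remainder 5 frames.
2331 s = 0 h 38 min 51 s.
Timecode: 00:38:51:05.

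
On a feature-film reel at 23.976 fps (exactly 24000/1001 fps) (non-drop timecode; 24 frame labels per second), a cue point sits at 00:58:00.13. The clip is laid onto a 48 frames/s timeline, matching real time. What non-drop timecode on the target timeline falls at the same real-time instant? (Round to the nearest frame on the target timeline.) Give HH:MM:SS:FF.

Source frame index: (0×3600 + 58×60 + 0) × 24 + 13 = 83533.
Real time: 83533 / (24000/1001) = 83616533/24000 s.
Target frame: (83616533/24000) × (48) = 83616533/500 ≈ 167233.066 → 167233.
At 48 labels/s: frame 167233 → 00:58:04:01.

00:58:04:01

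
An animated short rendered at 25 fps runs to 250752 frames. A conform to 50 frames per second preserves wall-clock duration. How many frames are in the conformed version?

501504 frames

Target frames = source frames × (target rate / source rate) = 250752 × (50)/(25) = 250752 × 2 = 501504.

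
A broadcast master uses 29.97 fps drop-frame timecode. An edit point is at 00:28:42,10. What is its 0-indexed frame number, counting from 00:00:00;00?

51618

As if non-drop at 30 labels/s: (0 × 3600 + 28 × 60 + 42) × 30 + 10 = 51670.
Minute boundaries passed: 28; those not divisible by 10: 28 − 2 = 26; dropped labels = 2 × 26 = 52.
Actual frame index = 51670 − 52 = 51618.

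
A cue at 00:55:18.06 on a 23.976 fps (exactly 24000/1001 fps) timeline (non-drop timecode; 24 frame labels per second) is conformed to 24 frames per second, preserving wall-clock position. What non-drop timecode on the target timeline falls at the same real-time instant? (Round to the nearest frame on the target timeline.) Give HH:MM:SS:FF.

00:55:21:14

Source frame index: (0×3600 + 55×60 + 18) × 24 + 6 = 79638.
Real time: 79638 / (24000/1001) = 13286273/4000 s.
Target frame: (13286273/4000) × (24) = 39858819/500 ≈ 79717.638 → 79718.
At 24 labels/s: frame 79718 → 00:55:21:14.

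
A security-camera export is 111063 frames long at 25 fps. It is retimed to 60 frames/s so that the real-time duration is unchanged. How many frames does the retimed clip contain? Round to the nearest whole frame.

Frames at target rate = 111063 × (60) / (25) = 1332756/5 ≈ 266551.200.
Nearest whole frame: 266551.

266551 frames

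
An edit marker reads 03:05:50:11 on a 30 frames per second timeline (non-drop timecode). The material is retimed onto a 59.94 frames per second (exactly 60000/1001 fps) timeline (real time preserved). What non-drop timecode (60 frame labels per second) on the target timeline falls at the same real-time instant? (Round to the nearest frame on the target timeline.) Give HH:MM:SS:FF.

03:05:39:14

Source frame index: (3×3600 + 5×60 + 50) × 30 + 11 = 334511.
Real time: 334511 / (30) = 334511/30 s.
Target frame: (334511/30) × (60000/1001) = 669022000/1001 ≈ 668353.646 → 668354.
At 60 labels/s: frame 668354 → 03:05:39:14.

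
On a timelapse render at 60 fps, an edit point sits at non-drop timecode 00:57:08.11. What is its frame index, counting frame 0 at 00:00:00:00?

Total seconds to the label: (0 × 3600 + 57 × 60 + 8) = 3428.
Frame index = 3428 × 60 + 11 = 205691.

frame 205691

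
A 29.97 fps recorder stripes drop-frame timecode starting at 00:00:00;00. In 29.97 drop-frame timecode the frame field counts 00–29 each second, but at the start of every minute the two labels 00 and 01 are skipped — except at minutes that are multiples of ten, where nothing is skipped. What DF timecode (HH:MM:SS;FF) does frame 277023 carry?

Each 10-minute DF block holds 10 × 60 × 30 − 9 × 2 = 17982 frames. 277023 ÷ 17982 → 15 full blocks, remainder 7293.
Within the partial block the first minute is 1800 frames and each further minute 1798, so 4 further minute boundaries passed. Total skipped labels = 18 × 15 + 2 × 4 = 278.
Non-drop label index = 277023 + 278 = 277301; at 30 labels/s that is 02:34:03:11, i.e. DF 02:34:03;11.

02:34:03;11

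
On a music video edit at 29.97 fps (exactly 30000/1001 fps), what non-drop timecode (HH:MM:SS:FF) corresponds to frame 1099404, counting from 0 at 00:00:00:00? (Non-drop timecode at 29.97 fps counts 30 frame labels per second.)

10:10:46:24

1099404 ÷ 30 = 36646 full seconds, remainder 24 frames.
36646 s = 10 h 10 min 46 s.
Timecode: 10:10:46:24.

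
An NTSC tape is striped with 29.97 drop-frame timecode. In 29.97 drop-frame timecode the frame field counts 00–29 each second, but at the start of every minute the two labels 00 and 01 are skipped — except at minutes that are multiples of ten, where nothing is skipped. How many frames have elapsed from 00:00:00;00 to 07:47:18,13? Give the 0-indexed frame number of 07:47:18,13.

As if non-drop at 30 labels/s: (7 × 3600 + 47 × 60 + 18) × 30 + 13 = 841153.
Minute boundaries passed: 467; those not divisible by 10: 467 − 46 = 421; dropped labels = 2 × 421 = 842.
Actual frame index = 841153 − 842 = 840311.

840311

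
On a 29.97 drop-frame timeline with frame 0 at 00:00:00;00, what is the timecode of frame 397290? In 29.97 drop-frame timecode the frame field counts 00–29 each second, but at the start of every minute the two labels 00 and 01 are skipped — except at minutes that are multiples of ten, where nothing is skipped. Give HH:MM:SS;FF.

Ten DF minutes hold 17982 frames, so frame 397290 lies in block 22 (frames 395604–413585) with 1686 frames into that block.
The block's first minute is 1800 frames and the rest 1798 each; 1686 frames reaches minute 0, so 22 × 18 + 0 × 2 = 396 labels have been skipped so far.
Adding those back, label number 397290 + 396 = 397686 at 30 labels/s is 13256 s + 6 f = 3 h 40 min 56 s frame 6, i.e. 03:40:56;06.

03:40:56;06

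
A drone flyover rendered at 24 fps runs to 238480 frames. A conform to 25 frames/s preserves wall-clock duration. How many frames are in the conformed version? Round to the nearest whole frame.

248417 frames

Frames at target rate = 238480 × (25) / (24) = 745250/3 ≈ 248416.667.
Nearest whole frame: 248417.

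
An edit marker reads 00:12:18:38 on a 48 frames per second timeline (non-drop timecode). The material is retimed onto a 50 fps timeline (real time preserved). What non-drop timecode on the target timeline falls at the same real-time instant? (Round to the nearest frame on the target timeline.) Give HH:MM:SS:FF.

Source frame index: (0×3600 + 12×60 + 18) × 48 + 38 = 35462.
Real time: 35462 / (48) = 17731/24 s.
Target frame: (17731/24) × (50) = 443275/12 ≈ 36939.583 → 36940.
At 50 labels/s: frame 36940 → 00:12:18:40.

00:12:18:40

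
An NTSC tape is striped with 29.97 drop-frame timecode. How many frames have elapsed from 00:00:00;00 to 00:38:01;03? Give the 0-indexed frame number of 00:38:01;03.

68363

Complete 10-minute blocks: 3, each 17982 frames → 53946.
Remaining 8 whole minutes in the current block: 1800 + 7 × 1798 = 14386 frames.
Within the current minute: 1 × 30 + 3 − 2 = 31 (labels ;00/;01 skipped at this minute). Total = 53946 + 14386 + 31 = 68363.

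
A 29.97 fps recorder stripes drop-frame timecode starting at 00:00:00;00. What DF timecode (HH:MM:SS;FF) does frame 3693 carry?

00:02:03;07

Each 10-minute DF block holds 10 × 60 × 30 − 9 × 2 = 17982 frames. 3693 ÷ 17982 → 0 full blocks, remainder 3693.
Within the partial block the first minute is 1800 frames and each further minute 1798, so 2 further minute boundaries passed. Total skipped labels = 18 × 0 + 2 × 2 = 4.
Non-drop label index = 3693 + 4 = 3697; at 30 labels/s that is 00:02:03:07, i.e. DF 00:02:03;07.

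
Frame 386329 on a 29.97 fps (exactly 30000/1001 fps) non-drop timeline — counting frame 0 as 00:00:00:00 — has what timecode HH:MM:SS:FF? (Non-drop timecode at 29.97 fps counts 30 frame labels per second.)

386329 ÷ 30 = 12877 full seconds, remainder 19 frames.
12877 s = 3 h 34 min 37 s.
Timecode: 03:34:37:19.

03:34:37:19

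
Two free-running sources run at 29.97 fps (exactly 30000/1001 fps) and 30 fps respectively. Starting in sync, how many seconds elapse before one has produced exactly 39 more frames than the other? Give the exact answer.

1301.3 seconds

The gap grows by |30 − 30000/1001| = 30/1001 frames per second.
Time for a 39-frame gap: 39 ÷ (30/1001) = 1301.3 s.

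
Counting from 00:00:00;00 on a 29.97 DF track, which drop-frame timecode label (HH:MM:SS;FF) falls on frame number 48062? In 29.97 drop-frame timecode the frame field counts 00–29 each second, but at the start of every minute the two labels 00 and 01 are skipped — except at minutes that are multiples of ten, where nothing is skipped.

00:26:43;20

Each 10-minute DF block holds 10 × 60 × 30 − 9 × 2 = 17982 frames. 48062 ÷ 17982 → 2 full blocks, remainder 12098.
Within the partial block the first minute is 1800 frames and each further minute 1798, so 6 further minute boundaries passed. Total skipped labels = 18 × 2 + 2 × 6 = 48.
Non-drop label index = 48062 + 48 = 48110; at 30 labels/s that is 00:26:43:20, i.e. DF 00:26:43;20.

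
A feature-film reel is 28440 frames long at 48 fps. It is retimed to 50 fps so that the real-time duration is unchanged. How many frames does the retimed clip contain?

29625 frames

Target frames = source frames × (target rate / source rate) = 28440 × (50)/(48) = 28440 × 25/24 = 29625.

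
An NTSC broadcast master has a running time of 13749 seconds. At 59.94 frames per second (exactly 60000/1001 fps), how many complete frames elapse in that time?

Frames = 13749 × 60000/1001 = 824940000/1001 ≈ 824115.8841.
Complete frames: 824115.

824115 frames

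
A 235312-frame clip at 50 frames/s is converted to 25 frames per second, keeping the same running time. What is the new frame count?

117656 frames

Frames at target rate = 235312 × (25) / (50) = 117656.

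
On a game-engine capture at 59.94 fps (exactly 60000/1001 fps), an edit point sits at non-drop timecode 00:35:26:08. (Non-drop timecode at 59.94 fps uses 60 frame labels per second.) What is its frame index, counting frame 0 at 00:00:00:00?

Total seconds to the label: (0 × 3600 + 35 × 60 + 26) = 2126.
Frame index = 2126 × 60 + 8 = 127568.

frame 127568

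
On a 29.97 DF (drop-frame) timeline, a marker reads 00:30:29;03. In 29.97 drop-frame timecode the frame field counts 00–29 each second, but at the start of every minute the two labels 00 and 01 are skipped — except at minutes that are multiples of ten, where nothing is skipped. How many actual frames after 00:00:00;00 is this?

As if non-drop at 30 labels/s: (0 × 3600 + 30 × 60 + 29) × 30 + 3 = 54873.
Minute boundaries passed: 30; those not divisible by 10: 30 − 3 = 27; dropped labels = 2 × 27 = 54.
Actual frame index = 54873 − 54 = 54819.

54819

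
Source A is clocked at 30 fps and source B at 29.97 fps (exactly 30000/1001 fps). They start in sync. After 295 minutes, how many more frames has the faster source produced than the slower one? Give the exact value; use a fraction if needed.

295 min = 17700 s.
A emits 30 × 17700 = 531000 frames; B emits 30000/1001 × 17700 = 531000000/1001.
Difference = 531000/1001 frames (≈ 530.4695); B is behind A.

531000/1001 frames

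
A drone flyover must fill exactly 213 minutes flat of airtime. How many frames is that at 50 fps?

213 min = 12780 s.
Frames = 12780 × 50 = 639000.

639000 frames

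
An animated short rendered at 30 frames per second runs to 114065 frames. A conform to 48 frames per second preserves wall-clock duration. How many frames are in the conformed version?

Frames at target rate = 114065 × (48) / (30) = 182504.

182504 frames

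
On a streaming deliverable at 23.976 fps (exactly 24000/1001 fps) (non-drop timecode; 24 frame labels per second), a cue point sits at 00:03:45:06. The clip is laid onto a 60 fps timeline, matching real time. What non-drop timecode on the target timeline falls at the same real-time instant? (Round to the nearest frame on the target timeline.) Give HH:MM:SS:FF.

00:03:45:29

Source frame index: (0×3600 + 3×60 + 45) × 24 + 6 = 5406.
Real time: 5406 / (24000/1001) = 901901/4000 s.
Target frame: (901901/4000) × (60) = 2705703/200 ≈ 13528.515 → 13529.
At 60 labels/s: frame 13529 → 00:03:45:29.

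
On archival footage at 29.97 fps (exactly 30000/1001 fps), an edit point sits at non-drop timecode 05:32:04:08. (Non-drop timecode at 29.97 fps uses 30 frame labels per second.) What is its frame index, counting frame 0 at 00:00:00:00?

597728

Total seconds to the label: (5 × 3600 + 32 × 60 + 4) = 19924.
Frame index = 19924 × 30 + 8 = 597728.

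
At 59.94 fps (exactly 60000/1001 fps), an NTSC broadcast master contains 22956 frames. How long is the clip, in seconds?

Running time = 22956 / (60000/1001) = 382.9826 s.

382.9826 seconds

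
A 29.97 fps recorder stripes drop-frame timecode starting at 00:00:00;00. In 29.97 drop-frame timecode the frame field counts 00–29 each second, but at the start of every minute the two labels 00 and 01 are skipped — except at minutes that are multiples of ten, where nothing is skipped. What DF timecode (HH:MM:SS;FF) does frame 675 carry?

Each 10-minute DF block holds 10 × 60 × 30 − 9 × 2 = 17982 frames. 675 ÷ 17982 → 0 full blocks, remainder 675.
Within the partial block the first minute is 1800 frames and each further minute 1798, so 0 further minute boundaries passed. Total skipped labels = 18 × 0 + 2 × 0 = 0.
Non-drop label index = 675 + 0 = 675; at 30 labels/s that is 00:00:22:15, i.e. DF 00:00:22;15.

00:00:22;15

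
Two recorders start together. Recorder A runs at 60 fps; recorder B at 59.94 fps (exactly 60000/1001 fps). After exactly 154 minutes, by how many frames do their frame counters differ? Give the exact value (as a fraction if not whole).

7200/13 frames

154 min = 9240 s.
A emits 60 × 9240 = 554400 frames; B emits 60000/1001 × 9240 = 7200000/13.
Difference = 7200/13 frames (≈ 553.8462); B is behind A.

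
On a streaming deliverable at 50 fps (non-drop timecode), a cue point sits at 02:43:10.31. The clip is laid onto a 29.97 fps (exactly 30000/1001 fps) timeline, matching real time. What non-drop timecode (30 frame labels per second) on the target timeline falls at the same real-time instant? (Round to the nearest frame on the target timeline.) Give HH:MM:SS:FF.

Source frame index: (2×3600 + 43×60 + 10) × 50 + 31 = 489531.
Real time: 489531 / (50) = 489531/50 s.
Target frame: (489531/50) × (30000/1001) = 41959800/143 ≈ 293425.175 → 293425.
At 30 labels/s: frame 293425 → 02:43:00:25.

02:43:00:25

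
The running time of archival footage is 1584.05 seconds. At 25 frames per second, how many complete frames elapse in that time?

Frames = 1584.05 × 25 = 158405/4 ≈ 39601.2500.
Complete frames: 39601.

39601 frames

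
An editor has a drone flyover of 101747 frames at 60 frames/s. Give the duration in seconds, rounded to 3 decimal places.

1695.783 seconds

Running time = 101747 × 1/60 = 101747/60 s ≈ 1695.783 s.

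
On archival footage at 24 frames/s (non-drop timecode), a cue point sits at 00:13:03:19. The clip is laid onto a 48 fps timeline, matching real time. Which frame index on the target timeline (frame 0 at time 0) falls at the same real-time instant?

Source frame index: (0×3600 + 13×60 + 3) × 24 + 19 = 18811.
Real time: 18811 / (24) = 18811/24 s.
Target frame: (18811/24) × (48) = 37622.

frame 37622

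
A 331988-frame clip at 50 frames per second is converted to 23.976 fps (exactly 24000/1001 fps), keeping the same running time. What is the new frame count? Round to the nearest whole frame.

159195 frames

Frames at target rate = 331988 × (24000/1001) / (50) = 159354240/1001 ≈ 159195.045.
Nearest whole frame: 159195.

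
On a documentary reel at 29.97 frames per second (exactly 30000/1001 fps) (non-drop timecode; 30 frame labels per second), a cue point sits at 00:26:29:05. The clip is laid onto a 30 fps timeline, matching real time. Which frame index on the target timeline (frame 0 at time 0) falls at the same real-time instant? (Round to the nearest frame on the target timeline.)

frame 47723

Source frame index: (0×3600 + 26×60 + 29) × 30 + 5 = 47675.
Real time: 47675 / (30000/1001) = 1908907/1200 s.
Target frame: (1908907/1200) × (30) = 1908907/40 ≈ 47722.675 → 47723.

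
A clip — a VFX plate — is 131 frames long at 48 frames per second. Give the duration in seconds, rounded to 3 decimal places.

Running time = 131 × 1/48 = 131/48 s ≈ 2.729 s.

2.729 seconds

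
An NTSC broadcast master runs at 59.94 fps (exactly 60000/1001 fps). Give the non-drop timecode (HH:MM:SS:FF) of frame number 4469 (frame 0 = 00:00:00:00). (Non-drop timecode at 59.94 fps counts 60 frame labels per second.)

4469 ÷ 60 = 74 full seconds, remainder 29 frames.
74 s = 0 h 1 min 14 s.
Timecode: 00:01:14:29.

00:01:14:29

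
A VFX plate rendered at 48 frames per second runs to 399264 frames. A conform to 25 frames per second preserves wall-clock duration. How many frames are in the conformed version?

207950 frames

Target frames = source frames × (target rate / source rate) = 399264 × (25)/(48) = 399264 × 25/48 = 207950.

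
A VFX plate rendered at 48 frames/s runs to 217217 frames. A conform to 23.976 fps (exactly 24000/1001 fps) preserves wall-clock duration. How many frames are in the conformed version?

Target frames = source frames × (target rate / source rate) = 217217 × (24000/1001)/(48) = 217217 × 500/1001 = 108500.

108500 frames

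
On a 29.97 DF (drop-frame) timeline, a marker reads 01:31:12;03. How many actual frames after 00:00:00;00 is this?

163999

Complete 10-minute blocks: 9, each 17982 frames → 161838.
Remaining 1 whole minute in the current block: 1800 + 0 × 1798 = 1800 frames.
Within the current minute: 12 × 30 + 3 − 2 = 361 (labels ;00/;01 skipped at this minute). Total = 161838 + 1800 + 361 = 163999.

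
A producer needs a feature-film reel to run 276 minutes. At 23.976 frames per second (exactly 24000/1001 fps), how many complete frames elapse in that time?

397042 frames

276 min = 16560 s.
Frames = 16560 × 24000/1001 = 397440000/1001 ≈ 397042.9570.
Complete frames: 397042.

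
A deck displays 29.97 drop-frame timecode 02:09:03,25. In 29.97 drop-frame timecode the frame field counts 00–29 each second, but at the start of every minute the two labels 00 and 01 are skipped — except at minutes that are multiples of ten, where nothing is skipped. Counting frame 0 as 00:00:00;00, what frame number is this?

232081

As if non-drop at 30 labels/s: (2 × 3600 + 9 × 60 + 3) × 30 + 25 = 232315.
Minute boundaries passed: 129; those not divisible by 10: 129 − 12 = 117; dropped labels = 2 × 117 = 234.
Actual frame index = 232315 − 234 = 232081.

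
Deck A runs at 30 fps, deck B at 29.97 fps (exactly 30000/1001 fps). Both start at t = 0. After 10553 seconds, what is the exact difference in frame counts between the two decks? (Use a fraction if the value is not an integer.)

316590/1001 frames

A emits 30 × 10553 = 316590 frames; B emits 30000/1001 × 10553 = 316590000/1001.
Difference = 316590/1001 frames (≈ 316.2737); B is behind A.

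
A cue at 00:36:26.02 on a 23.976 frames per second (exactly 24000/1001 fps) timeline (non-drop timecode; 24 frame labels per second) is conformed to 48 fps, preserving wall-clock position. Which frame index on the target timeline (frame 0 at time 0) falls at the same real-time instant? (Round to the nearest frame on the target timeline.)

frame 105037

Source frame index: (0×3600 + 36×60 + 26) × 24 + 2 = 52466.
Real time: 52466 / (24000/1001) = 26259233/12000 s.
Target frame: (26259233/12000) × (48) = 26259233/250 ≈ 105036.932 → 105037.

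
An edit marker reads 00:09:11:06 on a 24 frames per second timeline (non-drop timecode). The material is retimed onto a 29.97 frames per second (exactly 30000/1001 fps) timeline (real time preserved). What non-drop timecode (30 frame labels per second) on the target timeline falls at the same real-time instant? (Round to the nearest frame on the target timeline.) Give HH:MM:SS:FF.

00:09:10:21

Source frame index: (0×3600 + 9×60 + 11) × 24 + 6 = 13230.
Real time: 13230 / (24) = 2205/4 s.
Target frame: (2205/4) × (30000/1001) = 2362500/143 ≈ 16520.979 → 16521.
At 30 labels/s: frame 16521 → 00:09:10:21.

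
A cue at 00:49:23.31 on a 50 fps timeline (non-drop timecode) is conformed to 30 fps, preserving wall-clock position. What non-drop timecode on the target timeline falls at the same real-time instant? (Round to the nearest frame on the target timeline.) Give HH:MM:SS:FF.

Source frame index: (0×3600 + 49×60 + 23) × 50 + 31 = 148181.
Real time: 148181 / (50) = 148181/50 s.
Target frame: (148181/50) × (30) = 444543/5 ≈ 88908.600 → 88909.
At 30 labels/s: frame 88909 → 00:49:23:19.

00:49:23:19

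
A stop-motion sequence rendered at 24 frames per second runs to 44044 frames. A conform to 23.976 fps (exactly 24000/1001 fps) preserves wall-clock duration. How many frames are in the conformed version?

Target frames = source frames × (target rate / source rate) = 44044 × (24000/1001)/(24) = 44044 × 1000/1001 = 44000.

44000 frames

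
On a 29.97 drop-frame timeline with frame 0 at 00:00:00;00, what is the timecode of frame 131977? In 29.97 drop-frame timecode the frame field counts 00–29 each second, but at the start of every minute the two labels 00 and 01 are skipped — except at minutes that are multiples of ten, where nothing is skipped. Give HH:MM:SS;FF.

Each 10-minute DF block holds 10 × 60 × 30 − 9 × 2 = 17982 frames. 131977 ÷ 17982 → 7 full blocks, remainder 6103.
Within the partial block the first minute is 1800 frames and each further minute 1798, so 3 further minute boundaries passed. Total skipped labels = 18 × 7 + 2 × 3 = 132.
Non-drop label index = 131977 + 132 = 132109; at 30 labels/s that is 01:13:23:19, i.e. DF 01:13:23;19.

01:13:23;19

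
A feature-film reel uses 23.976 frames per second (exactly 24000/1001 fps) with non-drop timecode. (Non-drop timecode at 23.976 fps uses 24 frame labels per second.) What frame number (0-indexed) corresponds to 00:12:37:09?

Total seconds to the label: (0 × 3600 + 12 × 60 + 37) = 757.
Frame index = 757 × 24 + 9 = 18177.

frame 18177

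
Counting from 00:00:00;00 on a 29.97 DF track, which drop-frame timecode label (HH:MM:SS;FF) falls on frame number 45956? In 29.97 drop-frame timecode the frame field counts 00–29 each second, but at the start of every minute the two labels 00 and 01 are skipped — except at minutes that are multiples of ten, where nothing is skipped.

Each 10-minute DF block holds 10 × 60 × 30 − 9 × 2 = 17982 frames. 45956 ÷ 17982 → 2 full blocks, remainder 9992.
Within the partial block the first minute is 1800 frames and each further minute 1798, so 5 further minute boundaries passed. Total skipped labels = 18 × 2 + 2 × 5 = 46.
Non-drop label index = 45956 + 46 = 46002; at 30 labels/s that is 00:25:33:12, i.e. DF 00:25:33;12.

00:25:33;12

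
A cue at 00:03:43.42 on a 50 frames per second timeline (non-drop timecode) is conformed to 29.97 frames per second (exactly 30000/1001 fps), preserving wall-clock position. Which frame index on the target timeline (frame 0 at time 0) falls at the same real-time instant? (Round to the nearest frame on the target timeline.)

frame 6708

Source frame index: (0×3600 + 3×60 + 43) × 50 + 42 = 11192.
Real time: 11192 / (50) = 5596/25 s.
Target frame: (5596/25) × (30000/1001) = 6715200/1001 ≈ 6708.492 → 6708.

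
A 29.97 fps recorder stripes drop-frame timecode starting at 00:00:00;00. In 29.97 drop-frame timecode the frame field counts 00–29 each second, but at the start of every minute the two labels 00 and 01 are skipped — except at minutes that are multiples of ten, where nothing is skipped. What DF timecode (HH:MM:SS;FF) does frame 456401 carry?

04:13:48;17

Ten DF minutes hold 17982 frames, so frame 456401 lies in block 25 (frames 449550–467531) with 6851 frames into that block.
The block's first minute is 1800 frames and the rest 1798 each; 6851 frames reaches minute 3, so 25 × 18 + 3 × 2 = 456 labels have been skipped so far.
Adding those back, label number 456401 + 456 = 456857 at 30 labels/s is 15228 s + 17 f = 4 h 13 min 48 s frame 17, i.e. 04:13:48;17.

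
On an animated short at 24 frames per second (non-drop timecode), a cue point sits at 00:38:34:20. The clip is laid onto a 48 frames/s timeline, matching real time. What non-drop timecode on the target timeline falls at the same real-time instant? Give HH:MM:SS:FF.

Source frame index: (0×3600 + 38×60 + 34) × 24 + 20 = 55556.
Real time: 55556 / (24) = 13889/6 s.
Target frame: (13889/6) × (48) = 111112.
At 48 labels/s: frame 111112 → 00:38:34:40.

00:38:34:40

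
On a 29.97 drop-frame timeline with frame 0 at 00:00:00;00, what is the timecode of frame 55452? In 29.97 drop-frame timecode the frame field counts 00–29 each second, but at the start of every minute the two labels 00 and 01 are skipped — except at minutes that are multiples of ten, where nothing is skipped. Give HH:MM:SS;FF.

Each 10-minute DF block holds 10 × 60 × 30 − 9 × 2 = 17982 frames. 55452 ÷ 17982 → 3 full blocks, remainder 1506.
Within the partial block the first minute is 1800 frames and each further minute 1798, so 0 further minute boundaries passed. Total skipped labels = 18 × 3 + 2 × 0 = 54.
Non-drop label index = 55452 + 54 = 55506; at 30 labels/s that is 00:30:50:06, i.e. DF 00:30:50;06.

00:30:50;06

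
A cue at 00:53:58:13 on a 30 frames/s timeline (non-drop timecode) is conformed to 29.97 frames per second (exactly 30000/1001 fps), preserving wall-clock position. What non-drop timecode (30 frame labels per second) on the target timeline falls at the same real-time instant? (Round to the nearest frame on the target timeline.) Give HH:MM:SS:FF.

Source frame index: (0×3600 + 53×60 + 58) × 30 + 13 = 97153.
Real time: 97153 / (30) = 97153/30 s.
Target frame: (97153/30) × (30000/1001) = 13879000/143 ≈ 97055.944 → 97056.
At 30 labels/s: frame 97056 → 00:53:55:06.

00:53:55:06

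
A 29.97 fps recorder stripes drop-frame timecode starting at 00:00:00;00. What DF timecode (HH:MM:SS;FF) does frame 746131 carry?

06:54:55;27

Ten DF minutes hold 17982 frames, so frame 746131 lies in block 41 (frames 737262–755243) with 8869 frames into that block.
The block's first minute is 1800 frames and the rest 1798 each; 8869 frames reaches minute 4, so 41 × 18 + 4 × 2 = 746 labels have been skipped so far.
Adding those back, label number 746131 + 746 = 746877 at 30 labels/s is 24895 s + 27 f = 6 h 54 min 55 s frame 27, i.e. 06:54:55;27.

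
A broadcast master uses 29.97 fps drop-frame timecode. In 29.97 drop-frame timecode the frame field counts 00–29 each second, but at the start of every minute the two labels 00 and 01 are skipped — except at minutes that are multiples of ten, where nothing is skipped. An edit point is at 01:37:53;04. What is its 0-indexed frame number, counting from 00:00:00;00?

As if non-drop at 30 labels/s: (1 × 3600 + 37 × 60 + 53) × 30 + 4 = 176194.
Minute boundaries passed: 97; those not divisible by 10: 97 − 9 = 88; dropped labels = 2 × 88 = 176.
Actual frame index = 176194 − 176 = 176018.

176018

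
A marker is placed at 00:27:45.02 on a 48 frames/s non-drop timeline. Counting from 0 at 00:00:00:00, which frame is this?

frame 79922

Total seconds to the label: (0 × 3600 + 27 × 60 + 45) = 1665.
Frame index = 1665 × 48 + 2 = 79922.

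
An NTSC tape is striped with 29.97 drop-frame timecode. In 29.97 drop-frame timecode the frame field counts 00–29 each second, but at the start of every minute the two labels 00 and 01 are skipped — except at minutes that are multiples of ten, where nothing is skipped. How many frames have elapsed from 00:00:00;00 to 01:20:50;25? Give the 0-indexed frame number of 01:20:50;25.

145381

As if non-drop at 30 labels/s: (1 × 3600 + 20 × 60 + 50) × 30 + 25 = 145525.
Minute boundaries passed: 80; those not divisible by 10: 80 − 8 = 72; dropped labels = 2 × 72 = 144.
Actual frame index = 145525 − 144 = 145381.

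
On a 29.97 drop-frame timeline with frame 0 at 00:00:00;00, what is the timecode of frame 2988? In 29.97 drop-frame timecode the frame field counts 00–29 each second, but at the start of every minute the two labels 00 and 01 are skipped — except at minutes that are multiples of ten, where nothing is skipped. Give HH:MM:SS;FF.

Each 10-minute DF block holds 10 × 60 × 30 − 9 × 2 = 17982 frames. 2988 ÷ 17982 → 0 full blocks, remainder 2988.
Within the partial block the first minute is 1800 frames and each further minute 1798, so 1 further minute boundary passed. Total skipped labels = 18 × 0 + 2 × 1 = 2.
Non-drop label index = 2988 + 2 = 2990; at 30 labels/s that is 00:01:39:20, i.e. DF 00:01:39;20.

00:01:39;20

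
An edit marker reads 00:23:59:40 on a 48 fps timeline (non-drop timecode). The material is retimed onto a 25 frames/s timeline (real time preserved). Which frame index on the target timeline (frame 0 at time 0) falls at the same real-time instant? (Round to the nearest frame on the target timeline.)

frame 35996

Source frame index: (0×3600 + 23×60 + 59) × 48 + 40 = 69112.
Real time: 69112 / (48) = 8639/6 s.
Target frame: (8639/6) × (25) = 215975/6 ≈ 35995.833 → 35996.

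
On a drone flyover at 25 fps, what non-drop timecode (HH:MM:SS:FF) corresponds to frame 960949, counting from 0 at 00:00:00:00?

960949 ÷ 25 = 38437 full seconds, remainder 24 frames.
38437 s = 10 h 40 min 37 s.
Timecode: 10:40:37:24.

10:40:37:24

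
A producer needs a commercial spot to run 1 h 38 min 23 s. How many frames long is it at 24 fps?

1 h 38 min 23 s = 5903 s.
Frames = 5903 × 24 = 141672.

141672 frames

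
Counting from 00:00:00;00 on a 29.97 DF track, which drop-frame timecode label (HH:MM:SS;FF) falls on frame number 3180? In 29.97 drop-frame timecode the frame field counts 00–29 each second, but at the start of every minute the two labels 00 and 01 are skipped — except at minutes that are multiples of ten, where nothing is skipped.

00:01:46;02

Each 10-minute DF block holds 10 × 60 × 30 − 9 × 2 = 17982 frames. 3180 ÷ 17982 → 0 full blocks, remainder 3180.
Within the partial block the first minute is 1800 frames and each further minute 1798, so 1 further minute boundary passed. Total skipped labels = 18 × 0 + 2 × 1 = 2.
Non-drop label index = 3180 + 2 = 3182; at 30 labels/s that is 00:01:46:02, i.e. DF 00:01:46;02.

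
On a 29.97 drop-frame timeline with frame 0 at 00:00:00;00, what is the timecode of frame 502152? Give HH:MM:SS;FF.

04:39:15;06

Each 10-minute DF block holds 10 × 60 × 30 − 9 × 2 = 17982 frames. 502152 ÷ 17982 → 27 full blocks, remainder 16638.
Within the partial block the first minute is 1800 frames and each further minute 1798, so 9 further minute boundaries passed. Total skipped labels = 18 × 27 + 2 × 9 = 504.
Non-drop label index = 502152 + 504 = 502656; at 30 labels/s that is 04:39:15:06, i.e. DF 04:39:15;06.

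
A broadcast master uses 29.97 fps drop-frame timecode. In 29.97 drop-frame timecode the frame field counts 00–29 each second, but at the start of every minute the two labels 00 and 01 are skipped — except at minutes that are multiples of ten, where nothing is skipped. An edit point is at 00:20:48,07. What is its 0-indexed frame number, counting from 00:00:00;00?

37411

As if non-drop at 30 labels/s: (0 × 3600 + 20 × 60 + 48) × 30 + 7 = 37447.
Minute boundaries passed: 20; those not divisible by 10: 20 − 2 = 18; dropped labels = 2 × 18 = 36.
Actual frame index = 37447 − 36 = 37411.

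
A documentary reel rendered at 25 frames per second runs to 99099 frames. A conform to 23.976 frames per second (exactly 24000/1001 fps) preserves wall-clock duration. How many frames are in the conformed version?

Target frames = source frames × (target rate / source rate) = 99099 × (24000/1001)/(25) = 99099 × 960/1001 = 95040.

95040 frames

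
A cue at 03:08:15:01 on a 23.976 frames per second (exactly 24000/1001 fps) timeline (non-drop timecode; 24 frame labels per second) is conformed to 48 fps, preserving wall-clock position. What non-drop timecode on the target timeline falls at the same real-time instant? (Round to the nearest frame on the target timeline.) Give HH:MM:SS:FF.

Source frame index: (3×3600 + 8×60 + 15) × 24 + 1 = 271081.
Real time: 271081 / (24000/1001) = 271352081/24000 s.
Target frame: (271352081/24000) × (48) = 271352081/500 ≈ 542704.162 → 542704.
At 48 labels/s: frame 542704 → 03:08:26:16.

03:08:26:16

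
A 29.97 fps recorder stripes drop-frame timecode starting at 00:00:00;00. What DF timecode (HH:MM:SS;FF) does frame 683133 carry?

Ten DF minutes hold 17982 frames, so frame 683133 lies in block 37 (frames 665334–683315) with 17799 frames into that block.
The block's first minute is 1800 frames and the rest 1798 each; 17799 frames reaches minute 9, so 37 × 18 + 9 × 2 = 684 labels have been skipped so far.
Adding those back, label number 683133 + 684 = 683817 at 30 labels/s is 22793 s + 27 f = 6 h 19 min 53 s frame 27, i.e. 06:19:53;27.

06:19:53;27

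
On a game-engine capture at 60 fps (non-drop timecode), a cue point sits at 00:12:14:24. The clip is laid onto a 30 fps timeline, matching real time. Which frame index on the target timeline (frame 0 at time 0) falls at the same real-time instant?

Source frame index: (0×3600 + 12×60 + 14) × 60 + 24 = 44064.
Real time: 44064 / (60) = 3672/5 s.
Target frame: (3672/5) × (30) = 22032.

frame 22032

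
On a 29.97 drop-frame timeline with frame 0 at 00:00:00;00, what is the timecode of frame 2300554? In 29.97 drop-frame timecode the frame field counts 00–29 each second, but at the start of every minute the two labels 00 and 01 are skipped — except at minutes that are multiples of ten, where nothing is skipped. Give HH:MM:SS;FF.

Ten DF minutes hold 17982 frames, so frame 2300554 lies in block 127 (frames 2283714–2301695) with 16840 frames into that block.
The block's first minute is 1800 frames and the rest 1798 each; 16840 frames reaches minute 9, so 127 × 18 + 9 × 2 = 2304 labels have been skipped so far.
Adding those back, label number 2300554 + 2304 = 2302858 at 30 labels/s is 76761 s + 28 f = 21 h 19 min 21 s frame 28, i.e. 21:19:21;28.

21:19:21;28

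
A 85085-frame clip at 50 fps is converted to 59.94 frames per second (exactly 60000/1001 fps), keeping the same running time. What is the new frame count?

102000 frames

Target frames = source frames × (target rate / source rate) = 85085 × (60000/1001)/(50) = 85085 × 1200/1001 = 102000.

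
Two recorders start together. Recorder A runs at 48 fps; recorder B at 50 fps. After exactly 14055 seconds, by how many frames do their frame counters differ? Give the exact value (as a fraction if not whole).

A emits 48 × 14055 = 674640 frames; B emits 50 × 14055 = 702750.
Difference = 28110 frames; B is ahead of A.

28110 frames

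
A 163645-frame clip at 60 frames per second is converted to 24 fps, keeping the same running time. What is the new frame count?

Target frames = source frames × (target rate / source rate) = 163645 × (24)/(60) = 163645 × 2/5 = 65458.

65458 frames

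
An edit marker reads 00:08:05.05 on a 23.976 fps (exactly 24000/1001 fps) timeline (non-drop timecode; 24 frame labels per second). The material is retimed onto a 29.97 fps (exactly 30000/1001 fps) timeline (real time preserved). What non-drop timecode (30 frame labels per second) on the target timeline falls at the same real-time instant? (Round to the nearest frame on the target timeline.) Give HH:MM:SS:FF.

00:08:05:06

Source frame index: (0×3600 + 8×60 + 5) × 24 + 5 = 11645.
Real time: 11645 / (24000/1001) = 2331329/4800 s.
Target frame: (2331329/4800) × (30000/1001) = 58225/4 ≈ 14556.250 → 14556.
At 30 labels/s: frame 14556 → 00:08:05:06.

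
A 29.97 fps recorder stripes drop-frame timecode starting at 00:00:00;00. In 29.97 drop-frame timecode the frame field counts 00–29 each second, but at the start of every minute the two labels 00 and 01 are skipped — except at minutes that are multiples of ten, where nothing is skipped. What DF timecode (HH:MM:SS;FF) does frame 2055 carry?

Ten DF minutes hold 17982 frames, so frame 2055 lies in block 0 (frames 0–17981) with 2055 frames into that block.
The block's first minute is 1800 frames and the rest 1798 each; 2055 frames reaches minute 1, so 0 × 18 + 1 × 2 = 2 labels have been skipped so far.
Adding those back, label number 2055 + 2 = 2057 at 30 labels/s is 68 s + 17 f = 0 h 1 min 8 s frame 17, i.e. 00:01:08;17.

00:01:08;17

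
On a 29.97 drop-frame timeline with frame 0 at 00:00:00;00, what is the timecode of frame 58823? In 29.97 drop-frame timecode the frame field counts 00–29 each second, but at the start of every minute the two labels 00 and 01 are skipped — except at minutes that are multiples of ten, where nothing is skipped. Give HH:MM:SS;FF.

Each 10-minute DF block holds 10 × 60 × 30 − 9 × 2 = 17982 frames. 58823 ÷ 17982 → 3 full blocks, remainder 4877.
Within the partial block the first minute is 1800 frames and each further minute 1798, so 2 further minute boundaries passed. Total skipped labels = 18 × 3 + 2 × 2 = 58.
Non-drop label index = 58823 + 58 = 58881; at 30 labels/s that is 00:32:42:21, i.e. DF 00:32:42;21.

00:32:42;21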